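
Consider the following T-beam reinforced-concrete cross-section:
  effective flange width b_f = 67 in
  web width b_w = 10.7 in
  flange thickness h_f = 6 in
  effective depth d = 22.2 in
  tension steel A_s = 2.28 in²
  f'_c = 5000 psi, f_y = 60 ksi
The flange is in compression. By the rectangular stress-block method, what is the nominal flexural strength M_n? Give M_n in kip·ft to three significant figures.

M_n ≈ 250 kip·ft

Tension: T = A_s f_y = 2.28 × 60 = 136.8 kips.
Try a within the flange: a = T/(0.85 f'_c b_f) = 136.8/(0.85 × 5 × 67) = 0.480 in.
Since a = 0.480 ≤ h_f = 6 in, the stress block lies entirely in the flange; analyse as a rectangular beam of width b_f.
M_n = T(d − a/2) = 136.8 × (22.2 − 0.24) = 3004.1 kip·in.
M_n = 3004.1/12 = 250.34 kip·ft.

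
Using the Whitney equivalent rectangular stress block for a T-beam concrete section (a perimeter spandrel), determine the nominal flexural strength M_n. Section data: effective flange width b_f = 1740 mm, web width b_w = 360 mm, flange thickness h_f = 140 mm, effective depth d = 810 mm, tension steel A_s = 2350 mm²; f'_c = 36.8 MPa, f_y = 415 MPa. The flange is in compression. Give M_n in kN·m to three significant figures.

M_n ≈ 781 kN·m

Tension: T = A_s f_y = 2350 × 415 = 975250 N.
Try a within the flange: a = T/(0.85 f'_c b_f) = 975250/(0.85 × 36.8 × 1740) = 17.92 mm.
Since a = 17.92 ≤ h_f = 140 mm, the stress block lies entirely in the flange; analyse as a rectangular beam of width b_f.
M_n = T(d − a/2) = 975250 × (810 − 8.96) = 781.21 × 10⁶ N·mm.
M_n = 781.21 kN·m.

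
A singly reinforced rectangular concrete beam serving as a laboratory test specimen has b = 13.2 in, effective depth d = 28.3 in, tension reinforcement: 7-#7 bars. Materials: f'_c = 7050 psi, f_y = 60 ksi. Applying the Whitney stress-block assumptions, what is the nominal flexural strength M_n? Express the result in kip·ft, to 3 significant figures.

M_n ≈ 561 kip·ft

A_s = 7 × 0.6 = 4.2 in².
T = A_s f_y = 4.2 × 60 = 252 kips.
a = T/(0.85 f'_c b) = 252/(0.85 × 7.05 × 13.2) = 3.186 in.
M_n = T(d − a/2) = 252 × (28.3 − 1.593) = 6730.2 kip·in = 6730.2/12 = 560.85 kip·ft.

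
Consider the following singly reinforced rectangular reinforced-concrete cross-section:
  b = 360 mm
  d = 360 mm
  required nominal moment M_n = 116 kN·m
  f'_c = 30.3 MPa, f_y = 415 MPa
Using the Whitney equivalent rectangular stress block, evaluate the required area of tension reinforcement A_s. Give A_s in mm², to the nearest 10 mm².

A_s ≈ 820 mm²

With M_n = 0.85 f'_c a b (d − a/2), solve the quadratic for a:
a = d − √(d² − 2M_n/(0.85 f'_c b)) = 360 − √(360² − 2 × 116×10⁶/(0.85 × 30.3 × 360)) = 36.61 mm.
A_s = 0.85 f'_c a b / f_y = 0.85 × 30.3 × 36.61 × 360 / 415 = 817.9 mm².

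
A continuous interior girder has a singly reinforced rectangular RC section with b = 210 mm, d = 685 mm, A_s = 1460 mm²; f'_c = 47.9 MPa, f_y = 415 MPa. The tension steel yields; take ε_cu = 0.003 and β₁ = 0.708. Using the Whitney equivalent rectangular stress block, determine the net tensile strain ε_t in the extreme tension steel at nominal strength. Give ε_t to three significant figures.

a = A_s f_y/(0.85 f'_c b) = 70.86 mm.
β₁ = 0.708, so c = a/β₁ = 70.86/0.708 = 100.08 mm.
From the linear strain diagram with ε_cu = 0.003: ε_t = 0.003 (d − c)/c = 0.003 × (685 − 100.08)/100.08 = 0.0175.
Since ε_t ≥ 0.005, the section is tension-controlled.

ε_t ≈ 0.0175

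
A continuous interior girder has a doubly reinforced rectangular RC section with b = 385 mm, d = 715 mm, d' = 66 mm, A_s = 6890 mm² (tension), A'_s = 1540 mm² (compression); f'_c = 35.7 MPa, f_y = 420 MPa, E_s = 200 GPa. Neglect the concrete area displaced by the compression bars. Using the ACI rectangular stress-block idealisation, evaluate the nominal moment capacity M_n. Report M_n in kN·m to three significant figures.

Assume both tension and compression steel yield.
Net tension couple steel: A_s − A'_s = 5350 mm².
a = (A_s − A'_s) f_y / (0.85 f'_c b) = 2247000/(0.85 × 35.7 × 385) = 192.33 mm.
c = a/β₁ = 192.33/0.795 = 241.92 mm; ε'_s = 0.003(c − d')/c = 0.0022 ≥ f_y/E_s = 0.0021, so compression steel does yield.
M_n = (A_s − A'_s) f_y (d − a/2) + A'_s f_y (d − d') = [2247000 × (715 − 96.165) + 646800 × (715 − 66)] × 10⁻⁶ = 1390.52 + 419.77 = 1810.29 kN·m.

M_n ≈ 1810 kN·m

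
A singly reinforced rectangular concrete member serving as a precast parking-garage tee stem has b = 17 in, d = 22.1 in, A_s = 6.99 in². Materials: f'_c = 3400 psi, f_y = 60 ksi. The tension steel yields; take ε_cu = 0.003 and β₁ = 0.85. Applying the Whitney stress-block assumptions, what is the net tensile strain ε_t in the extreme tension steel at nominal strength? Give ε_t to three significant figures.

a = A_s f_y/(0.85 f'_c b) = 8.537 in.
β₁ = 0.85, so c = a/β₁ = 8.537/0.85 = 10.044 in.
From the linear strain diagram with ε_cu = 0.003: ε_t = 0.003 (d − c)/c = 0.003 × (22.1 − 10.044)/10.044 = 0.00360.
ε_t < 0.004 — the section is over-reinforced for flexure under ACI limits.

ε_t ≈ 0.00360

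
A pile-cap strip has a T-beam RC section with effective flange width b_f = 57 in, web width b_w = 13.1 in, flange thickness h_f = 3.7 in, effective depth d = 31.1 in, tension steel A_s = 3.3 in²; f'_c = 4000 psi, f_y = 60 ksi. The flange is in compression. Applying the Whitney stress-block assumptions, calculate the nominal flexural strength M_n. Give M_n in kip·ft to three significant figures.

Tension: T = A_s f_y = 3.3 × 60 = 198 kips.
Try a within the flange: a = T/(0.85 f'_c b_f) = 198/(0.85 × 4 × 57) = 1.022 in.
Since a = 1.022 ≤ h_f = 3.7 in, the stress block lies entirely in the flange; analyse as a rectangular beam of width b_f.
M_n = T(d − a/2) = 198 × (31.1 − 0.511) = 6056.6 kip·in.
M_n = 6056.6/12 = 504.72 kip·ft.

M_n ≈ 505 kip·ft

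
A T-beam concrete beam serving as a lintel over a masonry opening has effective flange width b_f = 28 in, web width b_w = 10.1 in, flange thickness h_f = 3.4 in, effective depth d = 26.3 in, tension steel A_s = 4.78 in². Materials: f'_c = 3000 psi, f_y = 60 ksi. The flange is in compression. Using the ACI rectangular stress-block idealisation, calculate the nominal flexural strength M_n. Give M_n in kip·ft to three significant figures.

M_n ≈ 579 kip·ft

Tension: T = A_s f_y = 4.78 × 60 = 286.8 kips.
Try a within the flange: a = T/(0.85 f'_c b_f) = 286.8/(0.85 × 3 × 28) = 4.017 in.
a = 4.017 > h_f = 3.4 in: the block extends into the web. Split into flange-overhang and web parts.
C_f = 0.85 f'_c (b_f − b_w) h_f = 0.85 × 3 × (28 − 10.1) × 3.4 = 155.2 kips.
Remaining web compression depth: a_w = (T − C_f)/(0.85 f'_c b_w) = (286.8 − 155.2)/(0.85 × 3 × 10.1) = 5.110 in.
M_n = C_f(d − h_f/2) + (T − C_f)(d − a_w/2) = 155.2 × (26.3 − 1.7) + 131.6 × (26.3 − 2.555) = 3817.9 + 3124.8 = 6942.7 kip·in.
M_n = 6942.7/12 = 578.56 kip·ft.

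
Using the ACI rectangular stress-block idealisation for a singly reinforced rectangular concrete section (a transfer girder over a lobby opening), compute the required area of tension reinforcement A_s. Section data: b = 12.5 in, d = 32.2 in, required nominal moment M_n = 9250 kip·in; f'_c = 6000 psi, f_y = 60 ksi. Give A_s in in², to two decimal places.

From M_n = 0.85 f'_c a b (d − a/2):
a = d − √(d² − 2M_n/(0.85 f'_c b)) = 32.2 − √(32.2² − 2 × 9250/(0.85 × 6 × 12.5)) = 4.875 in.
A_s = 0.85 f'_c a b / f_y = 0.85 × 6 × 4.875 × 12.5 / 60 = 5.180 in².

A_s ≈ 5.18 in²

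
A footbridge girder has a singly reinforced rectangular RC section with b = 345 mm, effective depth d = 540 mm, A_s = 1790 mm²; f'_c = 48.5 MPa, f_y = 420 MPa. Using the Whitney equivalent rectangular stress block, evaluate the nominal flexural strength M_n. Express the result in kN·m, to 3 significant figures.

T = A_s f_y = 1790 × 420 = 751800 N = 751.8 kN.
From C = T: a = T/(0.85 f'_c b) = 751800/(0.85 × 48.5 × 345) = 52.86 mm.
M_n = T(d − a/2) = 751.8 kN × (540 − 26.43) mm = 386.10 kN·m.

M_n ≈ 386 kN·m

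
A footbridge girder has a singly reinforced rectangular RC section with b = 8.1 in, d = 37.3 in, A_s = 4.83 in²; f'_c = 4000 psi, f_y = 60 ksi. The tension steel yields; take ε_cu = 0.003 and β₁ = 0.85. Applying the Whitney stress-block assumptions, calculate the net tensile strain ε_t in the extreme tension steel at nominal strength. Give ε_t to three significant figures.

a = A_s f_y/(0.85 f'_c b) = 10.523 in.
β₁ = 0.85, so c = a/β₁ = 10.523/0.85 = 12.380 in.
From the linear strain diagram with ε_cu = 0.003: ε_t = 0.003 (d − c)/c = 0.003 × (37.3 − 12.380)/12.380 = 0.00604.
Since ε_t ≥ 0.005, the section is tension-controlled.

ε_t ≈ 0.00604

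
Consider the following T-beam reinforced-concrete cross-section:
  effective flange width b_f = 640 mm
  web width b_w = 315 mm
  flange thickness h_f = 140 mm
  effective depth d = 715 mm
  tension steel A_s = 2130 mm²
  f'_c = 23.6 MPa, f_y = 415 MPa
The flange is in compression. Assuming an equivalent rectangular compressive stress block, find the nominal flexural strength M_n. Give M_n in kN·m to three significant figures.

Tension: T = A_s f_y = 2130 × 415 = 883950 N.
Try a within the flange: a = T/(0.85 f'_c b_f) = 883950/(0.85 × 23.6 × 640) = 68.85 mm.
Since a = 68.85 ≤ h_f = 140 mm, the stress block lies entirely in the flange; analyse as a rectangular beam of width b_f.
M_n = T(d − a/2) = 883950 × (715 − 34.425) = 601.59 × 10⁶ N·mm.
M_n = 601.59 kN·m.

M_n ≈ 602 kN·m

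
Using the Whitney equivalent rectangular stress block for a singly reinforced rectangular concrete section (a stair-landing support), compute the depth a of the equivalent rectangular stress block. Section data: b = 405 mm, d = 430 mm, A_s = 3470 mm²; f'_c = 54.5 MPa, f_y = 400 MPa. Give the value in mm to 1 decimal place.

a ≈ 74.0 mm

T = A_s f_y = 3470 × 400 = 1388000 N = 1388 kN.
Setting C = 0.85 f'_c a b equal to T: a = 1388000/(0.85 × 54.5 × 405) = 74.0 mm.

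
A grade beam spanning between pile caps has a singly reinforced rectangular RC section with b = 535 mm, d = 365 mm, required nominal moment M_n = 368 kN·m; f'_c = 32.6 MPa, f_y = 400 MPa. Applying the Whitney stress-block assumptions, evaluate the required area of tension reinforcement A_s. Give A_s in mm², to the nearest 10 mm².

A_s ≈ 2810 mm²

With M_n = 0.85 f'_c a b (d − a/2), solve the quadratic for a:
a = d − √(d² − 2M_n/(0.85 f'_c b)) = 365 − √(365² − 2 × 368×10⁶/(0.85 × 32.6 × 535)) = 75.90 mm.
A_s = 0.85 f'_c a b / f_y = 0.85 × 32.6 × 75.90 × 535 / 400 = 2813.0 mm².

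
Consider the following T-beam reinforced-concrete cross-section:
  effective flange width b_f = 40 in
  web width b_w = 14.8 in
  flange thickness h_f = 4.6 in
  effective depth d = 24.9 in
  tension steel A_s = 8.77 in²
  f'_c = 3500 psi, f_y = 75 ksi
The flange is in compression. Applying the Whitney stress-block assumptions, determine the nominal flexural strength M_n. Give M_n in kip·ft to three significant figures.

M_n ≈ 1210 kip·ft

Tension: T = A_s f_y = 8.77 × 75 = 657.75 kips.
Try a within the flange: a = T/(0.85 f'_c b_f) = 657.75/(0.85 × 3.5 × 40) = 5.527 in.
a = 5.527 > h_f = 4.6 in: the block extends into the web. Split into flange-overhang and web parts.
C_f = 0.85 f'_c (b_f − b_w) h_f = 0.85 × 3.5 × (40 − 14.8) × 4.6 = 344.9 kips.
Remaining web compression depth: a_w = (T − C_f)/(0.85 f'_c b_w) = (657.75 − 344.9)/(0.85 × 3.5 × 14.8) = 7.105 in.
M_n = C_f(d − h_f/2) + (T − C_f)(d − a_w/2) = 344.9 × (24.9 − 2.3) + 312.85 × (24.9 − 3.5525) = 7794.7 + 6678.6 = 14473.3 kip·in.
M_n = 14473.3/12 = 1206.11 kip·ft.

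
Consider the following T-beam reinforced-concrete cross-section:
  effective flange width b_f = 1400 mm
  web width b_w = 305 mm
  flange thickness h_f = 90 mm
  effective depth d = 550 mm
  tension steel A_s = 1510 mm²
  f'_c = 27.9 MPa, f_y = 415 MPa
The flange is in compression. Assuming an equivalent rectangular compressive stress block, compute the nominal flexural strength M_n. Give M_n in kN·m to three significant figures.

M_n ≈ 339 kN·m

Tension: T = A_s f_y = 1510 × 415 = 626650 N.
Try a within the flange: a = T/(0.85 f'_c b_f) = 626650/(0.85 × 27.9 × 1400) = 18.87 mm.
Since a = 18.87 ≤ h_f = 90 mm, the stress block lies entirely in the flange; analyse as a rectangular beam of width b_f.
M_n = T(d − a/2) = 626650 × (550 − 9.435) = 338.75 × 10⁶ N·mm.
M_n = 338.75 kN·m.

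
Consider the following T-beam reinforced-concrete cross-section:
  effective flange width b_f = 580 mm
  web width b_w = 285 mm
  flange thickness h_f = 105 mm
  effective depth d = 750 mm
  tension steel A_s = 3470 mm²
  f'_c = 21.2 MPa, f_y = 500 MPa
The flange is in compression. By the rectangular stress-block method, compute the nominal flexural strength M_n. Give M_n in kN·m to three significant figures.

M_n ≈ 1140 kN·m

Tension: T = A_s f_y = 3470 × 500 = 1735000 N.
Try a within the flange: a = T/(0.85 f'_c b_f) = 1735000/(0.85 × 21.2 × 580) = 166.00 mm.
a = 166.00 > h_f = 105 mm: the block extends into the web. Split into flange-overhang and web parts.
C_f = 0.85 f'_c (b_f − b_w) h_f = 0.85 × 21.2 × (580 − 285) × 105 = 558170 N.
Remaining web compression depth: a_w = (T − C_f)/(0.85 f'_c b_w) = (1735000 − 558170)/(0.85 × 21.2 × 285) = 229.15 mm.
M_n = C_f(d − h_f/2) + (T − C_f)(d − a_w/2) = 558170 × (750 − 52.5) + 1176830 × (750 − 114.575) = 389.32 + 747.79 = 1137.11 × 10⁶ N·mm.
M_n = 1137.11 kN·m.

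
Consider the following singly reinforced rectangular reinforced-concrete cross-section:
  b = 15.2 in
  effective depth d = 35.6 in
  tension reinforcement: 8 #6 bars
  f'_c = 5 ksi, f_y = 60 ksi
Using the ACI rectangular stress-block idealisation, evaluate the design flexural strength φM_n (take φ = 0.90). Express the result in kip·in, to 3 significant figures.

A_s = 8 × 0.44 = 3.52 in².
T = A_s f_y = 3.52 × 60 = 211.2 kips.
a = T/(0.85 f'_c b) = 211.2/(0.85 × 5 × 15.2) = 3.269 in.
M_n = T(d − a/2) = 211.2 × (35.6 − 1.6345) = 7173.5 kip·in.
φM_n = 0.90 × 7173.5 = 6456.2 kip·in.

φM_n ≈ 6460 kip·in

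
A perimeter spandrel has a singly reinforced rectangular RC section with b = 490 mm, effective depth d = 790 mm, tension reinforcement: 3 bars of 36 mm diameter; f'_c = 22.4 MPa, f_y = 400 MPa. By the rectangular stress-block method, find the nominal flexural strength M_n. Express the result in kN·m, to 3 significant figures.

M_n ≈ 885 kN·m

A_s = 3 × 1018 = 3054 mm².
T = A_s f_y = 3054 × 400 = 1221600 N = 1221.6 kN.
From C = T: a = T/(0.85 f'_c b) = 1221600/(0.85 × 22.4 × 490) = 130.94 mm.
M_n = T(d − a/2) = 1221.6 kN × (790 − 65.47) mm = 885.09 kN·m.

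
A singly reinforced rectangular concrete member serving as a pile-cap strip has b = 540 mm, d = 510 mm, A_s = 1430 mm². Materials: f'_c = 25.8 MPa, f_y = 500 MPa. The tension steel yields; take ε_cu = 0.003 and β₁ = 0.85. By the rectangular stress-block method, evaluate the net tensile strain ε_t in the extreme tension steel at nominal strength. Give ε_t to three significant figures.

a = A_s f_y/(0.85 f'_c b) = 60.38 mm.
β₁ = 0.85, so c = a/β₁ = 60.38/0.85 = 71.04 mm.
From the linear strain diagram with ε_cu = 0.003: ε_t = 0.003 (d − c)/c = 0.003 × (510 − 71.04)/71.04 = 0.0185.
Since ε_t ≥ 0.005, the section is tension-controlled.

ε_t ≈ 0.0185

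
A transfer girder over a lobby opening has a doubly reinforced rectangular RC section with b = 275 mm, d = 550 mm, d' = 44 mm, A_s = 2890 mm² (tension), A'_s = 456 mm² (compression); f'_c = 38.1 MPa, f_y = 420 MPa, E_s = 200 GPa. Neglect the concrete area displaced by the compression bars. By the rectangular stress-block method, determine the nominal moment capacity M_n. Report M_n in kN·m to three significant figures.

Assume both tension and compression steel yield.
Net tension couple steel: A_s − A'_s = 2434 mm².
a = (A_s − A'_s) f_y / (0.85 f'_c b) = 1022280/(0.85 × 38.1 × 275) = 114.79 mm.
c = a/β₁ = 114.79/0.778 = 147.54 mm; ε'_s = 0.003(c − d')/c = 0.0021 ≥ f_y/E_s = 0.0021, so compression steel does yield.
M_n = (A_s − A'_s) f_y (d − a/2) + A'_s f_y (d − d') = [1022280 × (550 − 57.395) + 191520 × (550 − 44)] × 10⁻⁶ = 503.58 + 96.91 = 600.49 kN·m.

M_n ≈ 600 kN·m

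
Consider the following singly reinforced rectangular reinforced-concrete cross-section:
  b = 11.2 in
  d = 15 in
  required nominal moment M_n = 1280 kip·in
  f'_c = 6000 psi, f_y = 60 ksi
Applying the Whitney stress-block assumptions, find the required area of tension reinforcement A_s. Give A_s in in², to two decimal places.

From M_n = 0.85 f'_c a b (d − a/2):
a = d − √(d² − 2M_n/(0.85 f'_c b)) = 15 − √(15² − 2 × 1280/(0.85 × 6 × 11.2)) = 1.577 in.
A_s = 0.85 f'_c a b / f_y = 0.85 × 6 × 1.577 × 11.2 / 60 = 1.501 in².

A_s ≈ 1.50 in²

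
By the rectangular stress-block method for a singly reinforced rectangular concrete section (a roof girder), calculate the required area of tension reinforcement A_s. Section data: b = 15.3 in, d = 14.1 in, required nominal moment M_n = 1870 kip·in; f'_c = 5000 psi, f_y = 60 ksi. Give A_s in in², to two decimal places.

A_s ≈ 2.40 in²

From M_n = 0.85 f'_c a b (d − a/2):
a = d − √(d² − 2M_n/(0.85 f'_c b)) = 14.1 − √(14.1² − 2 × 1870/(0.85 × 5 × 15.3)) = 2.213 in.
A_s = 0.85 f'_c a b / f_y = 0.85 × 5 × 2.213 × 15.3 / 60 = 2.398 in².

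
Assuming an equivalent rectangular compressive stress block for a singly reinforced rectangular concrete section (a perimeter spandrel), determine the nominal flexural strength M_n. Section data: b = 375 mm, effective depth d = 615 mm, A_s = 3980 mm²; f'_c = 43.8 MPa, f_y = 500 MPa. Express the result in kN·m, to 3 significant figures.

M_n ≈ 1080 kN·m

T = A_s f_y = 3980 × 500 = 1990000 N = 1990 kN.
From C = T: a = T/(0.85 f'_c b) = 1990000/(0.85 × 43.8 × 375) = 142.54 mm.
M_n = T(d − a/2) = 1990 kN × (615 − 71.27) mm = 1082.02 kN·m.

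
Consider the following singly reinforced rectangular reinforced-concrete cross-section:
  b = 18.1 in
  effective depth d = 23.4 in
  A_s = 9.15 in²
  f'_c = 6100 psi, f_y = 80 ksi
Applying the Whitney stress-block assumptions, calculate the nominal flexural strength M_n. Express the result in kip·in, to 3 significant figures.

T = A_s f_y = 9.15 × 80 = 732 kips.
a = T/(0.85 f'_c b) = 732/(0.85 × 6.1 × 18.1) = 7.800 in.
M_n = T(d − a/2) = 732 × (23.4 − 3.9) = 14274.0 kip·in.

M_n ≈ 14300 kip·in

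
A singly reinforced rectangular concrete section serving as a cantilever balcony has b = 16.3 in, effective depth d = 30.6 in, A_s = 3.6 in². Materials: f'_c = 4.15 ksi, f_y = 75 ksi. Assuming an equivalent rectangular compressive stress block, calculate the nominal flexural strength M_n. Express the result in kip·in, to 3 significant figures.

T = A_s f_y = 3.6 × 75 = 270 kips.
a = T/(0.85 f'_c b) = 270/(0.85 × 4.15 × 16.3) = 4.696 in.
M_n = T(d − a/2) = 270 × (30.6 − 2.348) = 7628.0 kip·in.

M_n ≈ 7630 kip·in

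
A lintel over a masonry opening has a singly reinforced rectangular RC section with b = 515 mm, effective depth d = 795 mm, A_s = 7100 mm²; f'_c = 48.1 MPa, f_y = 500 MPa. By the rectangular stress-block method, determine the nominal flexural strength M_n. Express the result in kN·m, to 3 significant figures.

T = A_s f_y = 7100 × 500 = 3550000 N = 3550 kN.
From C = T: a = T/(0.85 f'_c b) = 3550000/(0.85 × 48.1 × 515) = 168.60 mm.
M_n = T(d − a/2) = 3550 kN × (795 − 84.3) mm = 2522.99 kN·m.

M_n ≈ 2520 kN·m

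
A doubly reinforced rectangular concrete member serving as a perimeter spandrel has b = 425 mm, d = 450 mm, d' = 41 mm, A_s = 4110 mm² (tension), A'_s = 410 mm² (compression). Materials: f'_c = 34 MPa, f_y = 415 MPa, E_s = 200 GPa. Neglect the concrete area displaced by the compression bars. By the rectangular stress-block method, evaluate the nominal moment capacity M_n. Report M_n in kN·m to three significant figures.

Assume both tension and compression steel yield.
Net tension couple steel: A_s − A'_s = 3700 mm².
a = (A_s − A'_s) f_y / (0.85 f'_c b) = 1535500/(0.85 × 34 × 425) = 125.02 mm.
c = a/β₁ = 125.02/0.807 = 154.92 mm; ε'_s = 0.003(c − d')/c = 0.0022 ≥ f_y/E_s = 0.0021, so compression steel does yield.
M_n = (A_s − A'_s) f_y (d − a/2) + A'_s f_y (d − d') = [1535500 × (450 − 62.51) + 170150 × (450 − 41)] × 10⁻⁶ = 594.99 + 69.59 = 664.58 kN·m.

M_n ≈ 665 kN·m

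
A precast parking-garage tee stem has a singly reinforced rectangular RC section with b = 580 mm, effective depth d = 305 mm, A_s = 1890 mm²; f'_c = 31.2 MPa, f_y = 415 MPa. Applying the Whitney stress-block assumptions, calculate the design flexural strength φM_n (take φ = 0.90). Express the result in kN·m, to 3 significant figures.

T = A_s f_y = 1890 × 415 = 784350 N = 784.35 kN.
From C = T: a = T/(0.85 f'_c b) = 784350/(0.85 × 31.2 × 580) = 50.99 mm.
M_n = T(d − a/2) = 784.35 kN × (305 − 25.495) mm = 219.23 kN·m.
φM_n = 0.90 × 219.23 = 197.31 kN·m.

φM_n ≈ 197 kN·m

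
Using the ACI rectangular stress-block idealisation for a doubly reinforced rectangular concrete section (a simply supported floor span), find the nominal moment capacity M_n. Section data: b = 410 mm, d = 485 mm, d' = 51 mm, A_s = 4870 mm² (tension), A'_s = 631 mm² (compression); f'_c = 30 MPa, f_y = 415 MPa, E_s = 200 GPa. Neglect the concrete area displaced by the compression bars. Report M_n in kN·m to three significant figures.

M_n ≈ 819 kN·m

Assume both tension and compression steel yield.
Net tension couple steel: A_s − A'_s = 4239 mm².
a = (A_s − A'_s) f_y / (0.85 f'_c b) = 1759185/(0.85 × 30 × 410) = 168.26 mm.
c = a/β₁ = 168.26/0.836 = 201.27 mm; ε'_s = 0.003(c − d')/c = 0.0022 ≥ f_y/E_s = 0.0021, so compression steel does yield.
M_n = (A_s − A'_s) f_y (d − a/2) + A'_s f_y (d − d') = [1759185 × (485 − 84.13) + 261865 × (485 − 51)] × 10⁻⁶ = 705.20 + 113.65 = 818.85 kN·m.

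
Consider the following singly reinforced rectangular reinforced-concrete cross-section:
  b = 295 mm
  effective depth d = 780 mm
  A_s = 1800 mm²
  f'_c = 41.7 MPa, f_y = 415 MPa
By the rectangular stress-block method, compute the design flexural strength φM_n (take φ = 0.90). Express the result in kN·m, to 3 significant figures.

T = A_s f_y = 1800 × 415 = 747000 N = 747 kN.
From C = T: a = T/(0.85 f'_c b) = 747000/(0.85 × 41.7 × 295) = 71.44 mm.
M_n = T(d − a/2) = 747 kN × (780 − 35.72) mm = 555.98 kN·m.
φM_n = 0.90 × 555.98 = 500.38 kN·m.

φM_n ≈ 500 kN·m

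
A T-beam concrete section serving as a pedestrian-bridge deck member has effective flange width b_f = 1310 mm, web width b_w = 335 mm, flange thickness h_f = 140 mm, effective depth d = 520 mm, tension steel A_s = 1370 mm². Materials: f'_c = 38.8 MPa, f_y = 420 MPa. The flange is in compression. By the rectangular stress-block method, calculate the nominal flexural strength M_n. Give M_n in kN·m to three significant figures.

M_n ≈ 295 kN·m

Tension: T = A_s f_y = 1370 × 420 = 575400 N.
Try a within the flange: a = T/(0.85 f'_c b_f) = 575400/(0.85 × 38.8 × 1310) = 13.32 mm.
Since a = 13.32 ≤ h_f = 140 mm, the stress block lies entirely in the flange; analyse as a rectangular beam of width b_f.
M_n = T(d − a/2) = 575400 × (520 − 6.66) = 295.38 × 10⁶ N·mm.
M_n = 295.38 kN·m.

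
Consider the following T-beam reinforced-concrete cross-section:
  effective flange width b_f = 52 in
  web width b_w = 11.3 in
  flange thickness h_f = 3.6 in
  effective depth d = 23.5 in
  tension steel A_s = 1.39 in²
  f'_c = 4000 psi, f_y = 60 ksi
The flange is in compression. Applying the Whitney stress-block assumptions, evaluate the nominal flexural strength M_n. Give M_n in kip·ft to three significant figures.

M_n ≈ 162 kip·ft

Tension: T = A_s f_y = 1.39 × 60 = 83.4 kips.
Try a within the flange: a = T/(0.85 f'_c b_f) = 83.4/(0.85 × 4 × 52) = 0.472 in.
Since a = 0.472 ≤ h_f = 3.6 in, the stress block lies entirely in the flange; analyse as a rectangular beam of width b_f.
M_n = T(d − a/2) = 83.4 × (23.5 − 0.236) = 1940.2 kip·in.
M_n = 1940.2/12 = 161.68 kip·ft.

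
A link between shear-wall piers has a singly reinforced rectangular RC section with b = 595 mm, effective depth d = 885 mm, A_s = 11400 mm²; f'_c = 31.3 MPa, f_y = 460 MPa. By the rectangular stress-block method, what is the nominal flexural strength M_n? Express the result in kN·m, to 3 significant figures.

T = A_s f_y = 11400 × 460 = 5244000 N = 5244 kN.
From C = T: a = T/(0.85 f'_c b) = 5244000/(0.85 × 31.3 × 595) = 331.27 mm.
M_n = T(d − a/2) = 5244 kN × (885 − 165.635) mm = 3772.35 kN·m.

M_n ≈ 3770 kN·m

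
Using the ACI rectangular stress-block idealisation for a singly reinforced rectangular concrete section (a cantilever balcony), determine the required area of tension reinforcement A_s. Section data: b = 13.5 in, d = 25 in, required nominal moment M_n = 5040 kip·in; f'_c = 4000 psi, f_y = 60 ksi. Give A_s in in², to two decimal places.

A_s ≈ 3.72 in²

From M_n = 0.85 f'_c a b (d − a/2):
a = d − √(d² − 2M_n/(0.85 f'_c b)) = 25 − √(25² − 2 × 5040/(0.85 × 4 × 13.5)) = 4.866 in.
A_s = 0.85 f'_c a b / f_y = 0.85 × 4 × 4.866 × 13.5 / 60 = 3.722 in².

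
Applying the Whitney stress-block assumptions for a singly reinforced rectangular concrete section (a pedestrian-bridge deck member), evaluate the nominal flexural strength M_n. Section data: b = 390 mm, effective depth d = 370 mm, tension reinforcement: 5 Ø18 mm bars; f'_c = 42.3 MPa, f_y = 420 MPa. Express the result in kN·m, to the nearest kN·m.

M_n ≈ 187 kN·m

A_s = 5 × 254 = 1270 mm².
T = A_s f_y = 1270 × 420 = 533400 N = 533.4 kN.
From C = T: a = T/(0.85 f'_c b) = 533400/(0.85 × 42.3 × 390) = 38.04 mm.
M_n = T(d − a/2) = 533.4 kN × (370 − 19.02) mm = 187.21 kN·m.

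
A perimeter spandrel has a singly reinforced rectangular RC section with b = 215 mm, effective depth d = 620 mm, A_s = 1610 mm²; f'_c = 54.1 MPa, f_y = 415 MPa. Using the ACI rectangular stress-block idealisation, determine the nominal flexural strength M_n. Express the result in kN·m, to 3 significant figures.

M_n ≈ 392 kN·m

T = A_s f_y = 1610 × 415 = 668150 N = 668.15 kN.
From C = T: a = T/(0.85 f'_c b) = 668150/(0.85 × 54.1 × 215) = 67.58 mm.
M_n = T(d − a/2) = 668.15 kN × (620 − 33.79) mm = 391.68 kN·m.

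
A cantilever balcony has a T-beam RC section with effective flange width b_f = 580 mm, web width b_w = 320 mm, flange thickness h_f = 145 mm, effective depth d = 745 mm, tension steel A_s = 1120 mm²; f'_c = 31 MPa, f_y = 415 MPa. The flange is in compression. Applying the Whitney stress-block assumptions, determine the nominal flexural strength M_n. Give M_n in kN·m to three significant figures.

M_n ≈ 339 kN·m

Tension: T = A_s f_y = 1120 × 415 = 464800 N.
Try a within the flange: a = T/(0.85 f'_c b_f) = 464800/(0.85 × 31 × 580) = 30.41 mm.
Since a = 30.41 ≤ h_f = 145 mm, the stress block lies entirely in the flange; analyse as a rectangular beam of width b_f.
M_n = T(d − a/2) = 464800 × (745 − 15.205) = 339.21 × 10⁶ N·mm.
M_n = 339.21 kN·m.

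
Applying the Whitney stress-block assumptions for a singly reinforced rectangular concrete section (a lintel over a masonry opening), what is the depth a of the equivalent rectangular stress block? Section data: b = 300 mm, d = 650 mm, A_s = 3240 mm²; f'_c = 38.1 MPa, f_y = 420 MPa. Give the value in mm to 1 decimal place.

T = A_s f_y = 3240 × 420 = 1360800 N = 1360.8 kN.
Setting C = 0.85 f'_c a b equal to T: a = 1360800/(0.85 × 38.1 × 300) = 140.1 mm.

a ≈ 140.1 mm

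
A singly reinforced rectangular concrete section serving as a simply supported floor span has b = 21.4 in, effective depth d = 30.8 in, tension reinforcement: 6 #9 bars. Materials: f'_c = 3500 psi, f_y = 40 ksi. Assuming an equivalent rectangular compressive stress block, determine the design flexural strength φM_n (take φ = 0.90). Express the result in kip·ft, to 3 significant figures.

A_s = 6 × 1 = 6 in².
T = A_s f_y = 6 × 40 = 240 kips.
a = T/(0.85 f'_c b) = 240/(0.85 × 3.5 × 21.4) = 3.770 in.
M_n = T(d − a/2) = 240 × (30.8 − 1.885) = 6939.6 kip·in = 6939.6/12 = 578.30 kip·ft.
φM_n = 0.90 × 578.30 = 520.47 kip·ft.

φM_n ≈ 520 kip·ft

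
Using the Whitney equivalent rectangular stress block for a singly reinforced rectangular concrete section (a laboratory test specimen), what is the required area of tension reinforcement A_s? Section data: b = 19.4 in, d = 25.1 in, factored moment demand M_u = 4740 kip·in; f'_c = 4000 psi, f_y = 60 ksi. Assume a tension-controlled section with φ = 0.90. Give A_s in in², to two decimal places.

A_s ≈ 3.75 in²

M_n = M_u/φ = 4740/0.90 = 5266.67 kip·in.
From M_n = 0.85 f'_c a b (d − a/2):
a = d − √(d² − 2M_n/(0.85 f'_c b)) = 25.1 − √(25.1² − 2 × 5266.67/(0.85 × 4 × 19.4)) = 3.413 in.
A_s = 0.85 f'_c a b / f_y = 0.85 × 4 × 3.413 × 19.4 / 60 = 3.752 in².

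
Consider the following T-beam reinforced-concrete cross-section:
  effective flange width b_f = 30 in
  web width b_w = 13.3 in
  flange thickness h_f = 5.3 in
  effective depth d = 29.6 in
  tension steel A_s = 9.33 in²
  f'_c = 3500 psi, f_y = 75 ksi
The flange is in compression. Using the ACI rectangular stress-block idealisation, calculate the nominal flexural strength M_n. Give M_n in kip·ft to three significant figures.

Tension: T = A_s f_y = 9.33 × 75 = 699.75 kips.
Try a within the flange: a = T/(0.85 f'_c b_f) = 699.75/(0.85 × 3.5 × 30) = 7.840 in.
a = 7.840 > h_f = 5.3 in: the block extends into the web. Split into flange-overhang and web parts.
C_f = 0.85 f'_c (b_f − b_w) h_f = 0.85 × 3.5 × (30 − 13.3) × 5.3 = 263.3 kips.
Remaining web compression depth: a_w = (T − C_f)/(0.85 f'_c b_w) = (699.75 − 263.3)/(0.85 × 3.5 × 13.3) = 11.031 in.
M_n = C_f(d − h_f/2) + (T − C_f)(d − a_w/2) = 263.3 × (29.6 − 2.65) + 436.45 × (29.6 − 5.5155) = 7095.9 + 10511.7 = 17607.6 kip·in.
M_n = 17607.6/12 = 1467.30 kip·ft.

M_n ≈ 1470 kip·ft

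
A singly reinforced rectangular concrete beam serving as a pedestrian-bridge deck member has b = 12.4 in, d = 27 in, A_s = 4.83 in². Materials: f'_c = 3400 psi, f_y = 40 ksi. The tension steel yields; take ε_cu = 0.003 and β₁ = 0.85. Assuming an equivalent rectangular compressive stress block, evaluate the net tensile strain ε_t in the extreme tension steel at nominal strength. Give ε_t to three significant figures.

ε_t ≈ 0.00977

a = A_s f_y/(0.85 f'_c b) = 5.391 in.
β₁ = 0.85, so c = a/β₁ = 5.391/0.85 = 6.342 in.
From the linear strain diagram with ε_cu = 0.003: ε_t = 0.003 (d − c)/c = 0.003 × (27 − 6.342)/6.342 = 0.00977.
Since ε_t ≥ 0.005, the section is tension-controlled.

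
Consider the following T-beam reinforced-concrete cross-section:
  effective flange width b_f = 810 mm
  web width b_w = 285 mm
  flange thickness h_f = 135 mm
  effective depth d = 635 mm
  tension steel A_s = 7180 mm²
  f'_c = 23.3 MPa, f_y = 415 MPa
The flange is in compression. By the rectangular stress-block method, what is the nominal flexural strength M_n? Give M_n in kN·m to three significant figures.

M_n ≈ 1580 kN·m

Tension: T = A_s f_y = 7180 × 415 = 2979700 N.
Try a within the flange: a = T/(0.85 f'_c b_f) = 2979700/(0.85 × 23.3 × 810) = 185.74 mm.
a = 185.74 > h_f = 135 mm: the block extends into the web. Split into flange-overhang and web parts.
C_f = 0.85 f'_c (b_f − b_w) h_f = 0.85 × 23.3 × (810 − 285) × 135 = 1403679 N.
Remaining web compression depth: a_w = (T − C_f)/(0.85 f'_c b_w) = (2979700 − 1403679)/(0.85 × 23.3 × 285) = 279.22 mm.
M_n = C_f(d − h_f/2) + (T − C_f)(d − a_w/2) = 1403679 × (635 − 67.5) + 1576021 × (635 − 139.61) = 796.59 + 780.75 = 1577.34 × 10⁶ N·mm.
M_n = 1577.34 kN·m.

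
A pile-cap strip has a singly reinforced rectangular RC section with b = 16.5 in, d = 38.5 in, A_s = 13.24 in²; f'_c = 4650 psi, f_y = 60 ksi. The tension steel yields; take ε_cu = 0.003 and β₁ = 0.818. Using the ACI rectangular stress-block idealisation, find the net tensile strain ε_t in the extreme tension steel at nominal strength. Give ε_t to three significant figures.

ε_t ≈ 0.00476

a = A_s f_y/(0.85 f'_c b) = 12.181 in.
β₁ = 0.818, so c = a/β₁ = 12.181/0.818 = 14.891 in.
From the linear strain diagram with ε_cu = 0.003: ε_t = 0.003 (d − c)/c = 0.003 × (38.5 − 14.891)/14.891 = 0.00476.
ε_t is between 0.004 and 0.005 — transition zone.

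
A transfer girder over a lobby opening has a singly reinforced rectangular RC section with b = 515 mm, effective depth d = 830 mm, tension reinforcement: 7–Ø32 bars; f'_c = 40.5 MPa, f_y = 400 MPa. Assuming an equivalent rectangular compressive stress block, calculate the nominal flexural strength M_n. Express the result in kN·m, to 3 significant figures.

M_n ≈ 1730 kN·m

A_s = 7 × 804 = 5628 mm².
T = A_s f_y = 5628 × 400 = 2251200 N = 2251.2 kN.
From C = T: a = T/(0.85 f'_c b) = 2251200/(0.85 × 40.5 × 515) = 126.98 mm.
M_n = T(d − a/2) = 2251.2 kN × (830 − 63.49) mm = 1725.57 kN·m.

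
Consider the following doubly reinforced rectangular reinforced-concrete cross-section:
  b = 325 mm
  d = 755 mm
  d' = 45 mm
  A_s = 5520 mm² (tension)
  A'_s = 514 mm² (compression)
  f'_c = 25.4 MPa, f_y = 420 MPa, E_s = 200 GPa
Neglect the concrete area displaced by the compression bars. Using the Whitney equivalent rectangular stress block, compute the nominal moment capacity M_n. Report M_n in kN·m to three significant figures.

M_n ≈ 1430 kN·m

Assume both tension and compression steel yield.
Net tension couple steel: A_s − A'_s = 5006 mm².
a = (A_s − A'_s) f_y / (0.85 f'_c b) = 2102520/(0.85 × 25.4 × 325) = 299.64 mm.
c = a/β₁ = 299.64/0.85 = 352.52 mm; ε'_s = 0.003(c − d')/c = 0.0026 ≥ f_y/E_s = 0.0021, so compression steel does yield.
M_n = (A_s − A'_s) f_y (d − a/2) + A'_s f_y (d − d') = [2102520 × (755 − 149.82) + 215880 × (755 − 45)] × 10⁻⁶ = 1272.40 + 153.27 = 1425.67 kN·m.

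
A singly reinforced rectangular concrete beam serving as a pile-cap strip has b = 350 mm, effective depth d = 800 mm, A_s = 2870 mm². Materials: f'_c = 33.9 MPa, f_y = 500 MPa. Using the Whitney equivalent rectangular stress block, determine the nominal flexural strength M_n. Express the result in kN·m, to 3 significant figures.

M_n ≈ 1050 kN·m

T = A_s f_y = 2870 × 500 = 1435000 N = 1435 kN.
From C = T: a = T/(0.85 f'_c b) = 1435000/(0.85 × 33.9 × 350) = 142.29 mm.
M_n = T(d − a/2) = 1435 kN × (800 − 71.145) mm = 1045.91 kN·m.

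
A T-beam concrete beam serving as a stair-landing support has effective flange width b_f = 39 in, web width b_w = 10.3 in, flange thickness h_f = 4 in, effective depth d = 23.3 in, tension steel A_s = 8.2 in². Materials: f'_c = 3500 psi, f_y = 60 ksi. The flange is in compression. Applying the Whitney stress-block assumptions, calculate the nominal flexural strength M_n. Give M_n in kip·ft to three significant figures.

Tension: T = A_s f_y = 8.2 × 60 = 492 kips.
Try a within the flange: a = T/(0.85 f'_c b_f) = 492/(0.85 × 3.5 × 39) = 4.240 in.
a = 4.240 > h_f = 4 in: the block extends into the web. Split into flange-overhang and web parts.
C_f = 0.85 f'_c (b_f − b_w) h_f = 0.85 × 3.5 × (39 − 10.3) × 4 = 341.5 kips.
Remaining web compression depth: a_w = (T − C_f)/(0.85 f'_c b_w) = (492 − 341.5)/(0.85 × 3.5 × 10.3) = 4.911 in.
M_n = C_f(d − h_f/2) + (T − C_f)(d − a_w/2) = 341.5 × (23.3 − 2) + 150.5 × (23.3 − 2.4555) = 7274.0 + 3137.1 = 10411.1 kip·in.
M_n = 10411.1/12 = 867.59 kip·ft.

M_n ≈ 868 kip·ft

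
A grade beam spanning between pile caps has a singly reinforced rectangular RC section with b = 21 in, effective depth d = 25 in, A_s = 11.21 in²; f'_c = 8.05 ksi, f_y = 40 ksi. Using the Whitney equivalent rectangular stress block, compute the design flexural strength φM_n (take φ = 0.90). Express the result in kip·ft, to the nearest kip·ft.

φM_n ≈ 788 kip·ft

T = A_s f_y = 11.21 × 40 = 448.4 kips.
a = T/(0.85 f'_c b) = 448.4/(0.85 × 8.05 × 21) = 3.121 in.
M_n = T(d − a/2) = 448.4 × (25 − 1.5605) = 10510.3 kip·in = 10510.3/12 = 875.86 kip·ft.
φM_n = 0.90 × 875.86 = 788.27 kip·ft.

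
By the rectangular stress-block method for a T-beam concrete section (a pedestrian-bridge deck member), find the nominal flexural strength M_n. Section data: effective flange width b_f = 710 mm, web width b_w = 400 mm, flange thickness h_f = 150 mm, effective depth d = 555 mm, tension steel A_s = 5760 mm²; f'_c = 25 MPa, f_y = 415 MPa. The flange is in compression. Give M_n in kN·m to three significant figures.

M_n ≈ 1140 kN·m

Tension: T = A_s f_y = 5760 × 415 = 2390400 N.
Try a within the flange: a = T/(0.85 f'_c b_f) = 2390400/(0.85 × 25 × 710) = 158.44 mm.
a = 158.44 > h_f = 150 mm: the block extends into the web. Split into flange-overhang and web parts.
C_f = 0.85 f'_c (b_f − b_w) h_f = 0.85 × 25 × (710 − 400) × 150 = 988125 N.
Remaining web compression depth: a_w = (T − C_f)/(0.85 f'_c b_w) = (2390400 − 988125)/(0.85 × 25 × 400) = 164.97 mm.
M_n = C_f(d − h_f/2) + (T − C_f)(d − a_w/2) = 988125 × (555 − 75) + 1402275 × (555 − 82.485) = 474.30 + 662.60 = 1136.90 × 10⁶ N·mm.
M_n = 1136.90 kN·m.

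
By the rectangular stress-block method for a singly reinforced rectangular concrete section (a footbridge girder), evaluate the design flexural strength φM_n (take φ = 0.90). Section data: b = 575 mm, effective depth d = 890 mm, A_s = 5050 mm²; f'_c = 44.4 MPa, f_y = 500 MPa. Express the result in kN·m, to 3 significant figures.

φM_n ≈ 1890 kN·m

T = A_s f_y = 5050 × 500 = 2525000 N = 2525 kN.
From C = T: a = T/(0.85 f'_c b) = 2525000/(0.85 × 44.4 × 575) = 116.36 mm.
M_n = T(d − a/2) = 2525 kN × (890 − 58.18) mm = 2100.35 kN·m.
φM_n = 0.90 × 2100.35 = 1890.32 kN·m.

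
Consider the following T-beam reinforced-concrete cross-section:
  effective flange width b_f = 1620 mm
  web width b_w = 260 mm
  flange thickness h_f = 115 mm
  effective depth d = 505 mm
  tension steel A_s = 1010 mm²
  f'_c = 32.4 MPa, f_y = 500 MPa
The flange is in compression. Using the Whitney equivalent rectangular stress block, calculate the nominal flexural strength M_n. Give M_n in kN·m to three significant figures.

M_n ≈ 252 kN·m

Tension: T = A_s f_y = 1010 × 500 = 505000 N.
Try a within the flange: a = T/(0.85 f'_c b_f) = 505000/(0.85 × 32.4 × 1620) = 11.32 mm.
Since a = 11.32 ≤ h_f = 115 mm, the stress block lies entirely in the flange; analyse as a rectangular beam of width b_f.
M_n = T(d − a/2) = 505000 × (505 − 5.66) = 252.17 × 10⁶ N·mm.
M_n = 252.17 kN·m.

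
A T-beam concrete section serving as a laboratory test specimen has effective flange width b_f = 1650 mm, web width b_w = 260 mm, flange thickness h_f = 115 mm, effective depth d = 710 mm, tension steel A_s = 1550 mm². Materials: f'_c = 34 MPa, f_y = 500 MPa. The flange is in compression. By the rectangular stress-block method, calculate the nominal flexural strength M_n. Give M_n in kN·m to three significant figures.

Tension: T = A_s f_y = 1550 × 500 = 775000 N.
Try a within the flange: a = T/(0.85 f'_c b_f) = 775000/(0.85 × 34 × 1650) = 16.25 mm.
Since a = 16.25 ≤ h_f = 115 mm, the stress block lies entirely in the flange; analyse as a rectangular beam of width b_f.
M_n = T(d − a/2) = 775000 × (710 − 8.125) = 543.95 × 10⁶ N·mm.
M_n = 543.95 kN·m.

M_n ≈ 544 kN·m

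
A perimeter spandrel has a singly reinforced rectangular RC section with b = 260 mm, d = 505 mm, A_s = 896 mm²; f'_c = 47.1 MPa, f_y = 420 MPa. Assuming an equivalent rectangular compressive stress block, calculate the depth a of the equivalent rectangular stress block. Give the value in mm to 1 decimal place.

a ≈ 36.2 mm

T = A_s f_y = 896 × 420 = 376320 N = 376.32 kN.
Setting C = 0.85 f'_c a b equal to T: a = 376320/(0.85 × 47.1 × 260) = 36.2 mm.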